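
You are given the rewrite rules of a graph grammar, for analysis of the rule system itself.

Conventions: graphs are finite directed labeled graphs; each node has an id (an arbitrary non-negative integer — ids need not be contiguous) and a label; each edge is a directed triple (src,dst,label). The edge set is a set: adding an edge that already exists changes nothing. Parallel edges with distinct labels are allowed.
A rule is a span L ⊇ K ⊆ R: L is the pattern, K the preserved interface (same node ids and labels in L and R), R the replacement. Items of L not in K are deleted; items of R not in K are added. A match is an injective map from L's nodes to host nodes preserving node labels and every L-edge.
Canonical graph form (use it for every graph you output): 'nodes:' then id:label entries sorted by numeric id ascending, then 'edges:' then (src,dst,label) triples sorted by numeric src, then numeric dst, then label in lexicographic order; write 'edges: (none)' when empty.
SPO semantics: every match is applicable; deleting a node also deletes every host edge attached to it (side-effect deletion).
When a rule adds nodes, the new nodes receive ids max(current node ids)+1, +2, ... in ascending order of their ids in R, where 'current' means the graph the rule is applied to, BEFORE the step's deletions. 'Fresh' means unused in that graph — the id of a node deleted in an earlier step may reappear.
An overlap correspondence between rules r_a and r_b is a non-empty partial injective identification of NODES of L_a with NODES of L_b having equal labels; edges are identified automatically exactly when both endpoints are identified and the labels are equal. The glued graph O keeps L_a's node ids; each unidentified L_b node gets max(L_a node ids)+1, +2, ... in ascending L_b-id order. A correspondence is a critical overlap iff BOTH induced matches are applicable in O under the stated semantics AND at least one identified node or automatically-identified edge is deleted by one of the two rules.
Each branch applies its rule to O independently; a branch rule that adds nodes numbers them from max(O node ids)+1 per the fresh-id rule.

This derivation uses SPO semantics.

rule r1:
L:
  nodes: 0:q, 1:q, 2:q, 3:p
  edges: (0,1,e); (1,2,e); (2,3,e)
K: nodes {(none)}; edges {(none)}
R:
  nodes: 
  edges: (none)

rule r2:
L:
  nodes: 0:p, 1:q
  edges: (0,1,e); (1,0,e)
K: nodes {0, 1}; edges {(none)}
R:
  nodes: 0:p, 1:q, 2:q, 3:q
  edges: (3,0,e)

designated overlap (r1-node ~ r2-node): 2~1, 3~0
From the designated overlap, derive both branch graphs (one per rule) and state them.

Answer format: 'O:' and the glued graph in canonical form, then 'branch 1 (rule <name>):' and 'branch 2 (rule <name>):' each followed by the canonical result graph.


O:
nodes: 0:q, 1:q, 2:q, 3:p
edges: (0,1,e); (1,2,e); (2,3,e); (3,2,e)
branch 1 (rule r1):
nodes: 
edges: (none)
branch 2 (rule r2):
nodes: 0:q, 1:q, 2:q, 3:p, 4:q, 5:q
edges: (0,1,e); (1,2,e); (5,3,e)


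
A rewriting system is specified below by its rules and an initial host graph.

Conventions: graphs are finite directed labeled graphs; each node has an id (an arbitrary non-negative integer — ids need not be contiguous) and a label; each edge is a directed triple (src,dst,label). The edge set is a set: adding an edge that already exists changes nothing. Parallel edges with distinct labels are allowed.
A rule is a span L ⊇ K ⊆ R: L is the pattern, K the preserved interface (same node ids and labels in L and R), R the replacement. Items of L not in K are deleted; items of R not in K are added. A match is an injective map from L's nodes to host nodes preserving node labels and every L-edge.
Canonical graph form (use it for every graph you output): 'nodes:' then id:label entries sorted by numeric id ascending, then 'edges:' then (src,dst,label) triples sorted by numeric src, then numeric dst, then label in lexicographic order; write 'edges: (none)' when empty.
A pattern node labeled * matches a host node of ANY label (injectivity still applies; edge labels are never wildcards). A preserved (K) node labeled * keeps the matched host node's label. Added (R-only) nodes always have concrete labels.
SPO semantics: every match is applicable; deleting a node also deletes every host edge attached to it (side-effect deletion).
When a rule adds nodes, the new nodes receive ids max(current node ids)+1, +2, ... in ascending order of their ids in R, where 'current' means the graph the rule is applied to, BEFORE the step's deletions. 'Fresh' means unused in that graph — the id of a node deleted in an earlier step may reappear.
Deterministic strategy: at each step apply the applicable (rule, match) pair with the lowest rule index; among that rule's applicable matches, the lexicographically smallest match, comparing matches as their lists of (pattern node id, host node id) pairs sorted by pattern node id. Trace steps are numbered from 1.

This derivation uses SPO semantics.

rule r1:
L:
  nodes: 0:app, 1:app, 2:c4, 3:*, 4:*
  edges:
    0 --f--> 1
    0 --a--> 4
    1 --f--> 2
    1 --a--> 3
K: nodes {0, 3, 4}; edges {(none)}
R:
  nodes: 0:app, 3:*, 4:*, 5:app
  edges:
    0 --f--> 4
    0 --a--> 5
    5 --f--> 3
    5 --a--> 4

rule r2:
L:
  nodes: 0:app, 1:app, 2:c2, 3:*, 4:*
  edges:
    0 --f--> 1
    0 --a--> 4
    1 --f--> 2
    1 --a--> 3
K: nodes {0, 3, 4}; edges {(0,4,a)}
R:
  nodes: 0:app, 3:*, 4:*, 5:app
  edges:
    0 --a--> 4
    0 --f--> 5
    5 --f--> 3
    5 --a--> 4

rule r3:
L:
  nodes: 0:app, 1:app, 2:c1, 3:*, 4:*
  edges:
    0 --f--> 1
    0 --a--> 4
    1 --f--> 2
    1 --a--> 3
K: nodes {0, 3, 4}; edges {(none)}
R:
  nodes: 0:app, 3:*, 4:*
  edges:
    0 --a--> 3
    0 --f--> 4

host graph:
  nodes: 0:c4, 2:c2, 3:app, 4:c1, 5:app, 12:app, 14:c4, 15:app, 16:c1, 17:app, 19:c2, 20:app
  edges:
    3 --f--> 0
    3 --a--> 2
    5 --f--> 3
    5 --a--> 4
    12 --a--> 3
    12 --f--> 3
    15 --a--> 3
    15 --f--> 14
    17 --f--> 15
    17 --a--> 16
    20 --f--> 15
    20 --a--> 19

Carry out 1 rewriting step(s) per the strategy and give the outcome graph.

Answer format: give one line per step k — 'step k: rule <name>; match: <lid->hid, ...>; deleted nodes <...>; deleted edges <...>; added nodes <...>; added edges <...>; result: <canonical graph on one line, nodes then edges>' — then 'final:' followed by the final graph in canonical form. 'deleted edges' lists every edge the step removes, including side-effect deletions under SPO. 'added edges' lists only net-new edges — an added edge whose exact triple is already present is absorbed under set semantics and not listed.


step 1: rule r1; match: 0->5, 1->3, 2->0, 3->2, 4->4; deleted nodes 0, 3; deleted edges (3,0,f); (3,2,a); (5,3,f); (5,4,a); (12,3,a); (12,3,f); (15,3,a); added nodes 21; added edges (5,4,f); (5,21,a); (21,2,f); (21,4,a); result: nodes: 2:c2, 4:c1, 5:app, 12:app, 14:c4, 15:app, 16:c1, 17:app, 19:c2, 20:app, 21:app edges: (5,4,f); (5,21,a); (15,14,f); (17,15,f); (17,16,a); (20,15,f); (20,19,a); (21,2,f); (21,4,a)
final:
nodes: 2:c2, 4:c1, 5:app, 12:app, 14:c4, 15:app, 16:c1, 17:app, 19:c2, 20:app, 21:app
edges: (5,4,f); (5,21,a); (15,14,f); (17,15,f); (17,16,a); (20,15,f); (20,19,a); (21,2,f); (21,4,a)


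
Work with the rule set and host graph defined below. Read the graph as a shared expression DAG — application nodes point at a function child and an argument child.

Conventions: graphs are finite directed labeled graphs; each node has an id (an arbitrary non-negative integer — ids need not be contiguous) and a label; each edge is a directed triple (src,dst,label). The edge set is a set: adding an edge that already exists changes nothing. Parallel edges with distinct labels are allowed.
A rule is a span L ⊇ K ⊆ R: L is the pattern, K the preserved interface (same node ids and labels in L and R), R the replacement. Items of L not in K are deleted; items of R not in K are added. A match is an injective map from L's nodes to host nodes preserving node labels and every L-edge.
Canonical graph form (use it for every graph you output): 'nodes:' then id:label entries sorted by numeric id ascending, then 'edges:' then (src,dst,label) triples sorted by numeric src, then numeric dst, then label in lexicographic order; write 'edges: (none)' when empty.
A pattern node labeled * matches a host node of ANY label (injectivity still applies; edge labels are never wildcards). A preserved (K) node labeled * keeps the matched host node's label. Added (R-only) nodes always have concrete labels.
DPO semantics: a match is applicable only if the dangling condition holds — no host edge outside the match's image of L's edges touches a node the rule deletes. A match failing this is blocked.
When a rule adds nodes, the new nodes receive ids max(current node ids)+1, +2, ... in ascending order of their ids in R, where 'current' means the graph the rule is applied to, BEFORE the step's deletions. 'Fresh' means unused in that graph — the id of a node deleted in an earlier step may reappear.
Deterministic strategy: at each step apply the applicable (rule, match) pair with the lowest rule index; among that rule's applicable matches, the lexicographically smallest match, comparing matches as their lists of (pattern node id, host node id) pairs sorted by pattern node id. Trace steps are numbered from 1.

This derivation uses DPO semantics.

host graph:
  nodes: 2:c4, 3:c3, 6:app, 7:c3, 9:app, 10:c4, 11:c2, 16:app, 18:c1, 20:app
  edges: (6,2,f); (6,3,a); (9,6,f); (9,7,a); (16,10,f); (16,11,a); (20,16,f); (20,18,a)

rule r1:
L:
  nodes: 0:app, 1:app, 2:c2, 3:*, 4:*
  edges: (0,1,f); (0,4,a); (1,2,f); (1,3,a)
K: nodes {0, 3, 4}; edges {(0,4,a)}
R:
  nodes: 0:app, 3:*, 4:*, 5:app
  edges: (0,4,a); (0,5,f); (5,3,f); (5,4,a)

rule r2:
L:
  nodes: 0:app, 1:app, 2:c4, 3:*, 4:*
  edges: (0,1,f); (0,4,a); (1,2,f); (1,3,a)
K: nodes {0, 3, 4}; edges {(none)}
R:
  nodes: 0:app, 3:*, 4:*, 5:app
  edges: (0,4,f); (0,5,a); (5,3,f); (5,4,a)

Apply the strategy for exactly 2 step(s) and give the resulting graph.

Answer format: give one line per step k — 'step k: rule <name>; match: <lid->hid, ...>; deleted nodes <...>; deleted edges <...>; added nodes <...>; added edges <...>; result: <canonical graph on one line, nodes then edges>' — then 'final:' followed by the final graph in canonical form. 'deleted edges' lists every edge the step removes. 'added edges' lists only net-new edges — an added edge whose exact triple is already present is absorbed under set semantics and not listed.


step 1: rule r2; match: 0->9, 1->6, 2->2, 3->3, 4->7; deleted nodes 2, 6; deleted edges (6,2,f); (6,3,a); (9,6,f); (9,7,a); added nodes 21; added edges (9,7,f); (9,21,a); (21,3,f); (21,7,a); result: nodes: 3:c3, 7:c3, 9:app, 10:c4, 11:c2, 16:app, 18:c1, 20:app, 21:app edges: (9,7,f); (9,21,a); (16,10,f); (16,11,a); (20,16,f); (20,18,a); (21,3,f); (21,7,a)
step 2: rule r2; match: 0->20, 1->16, 2->10, 3->11, 4->18; deleted nodes 10, 16; deleted edges (16,10,f); (16,11,a); (20,16,f); (20,18,a); added nodes 22; added edges (20,18,f); (20,22,a); (22,11,f); (22,18,a); result: nodes: 3:c3, 7:c3, 9:app, 11:c2, 18:c1, 20:app, 21:app, 22:app edges: (9,7,f); (9,21,a); (20,18,f); (20,22,a); (21,3,f); (21,7,a); (22,11,f); (22,18,a)
final:
nodes: 3:c3, 7:c3, 9:app, 11:c2, 18:c1, 20:app, 21:app, 22:app
edges: (9,7,f); (9,21,a); (20,18,f); (20,22,a); (21,3,f); (21,7,a); (22,11,f); (22,18,a)


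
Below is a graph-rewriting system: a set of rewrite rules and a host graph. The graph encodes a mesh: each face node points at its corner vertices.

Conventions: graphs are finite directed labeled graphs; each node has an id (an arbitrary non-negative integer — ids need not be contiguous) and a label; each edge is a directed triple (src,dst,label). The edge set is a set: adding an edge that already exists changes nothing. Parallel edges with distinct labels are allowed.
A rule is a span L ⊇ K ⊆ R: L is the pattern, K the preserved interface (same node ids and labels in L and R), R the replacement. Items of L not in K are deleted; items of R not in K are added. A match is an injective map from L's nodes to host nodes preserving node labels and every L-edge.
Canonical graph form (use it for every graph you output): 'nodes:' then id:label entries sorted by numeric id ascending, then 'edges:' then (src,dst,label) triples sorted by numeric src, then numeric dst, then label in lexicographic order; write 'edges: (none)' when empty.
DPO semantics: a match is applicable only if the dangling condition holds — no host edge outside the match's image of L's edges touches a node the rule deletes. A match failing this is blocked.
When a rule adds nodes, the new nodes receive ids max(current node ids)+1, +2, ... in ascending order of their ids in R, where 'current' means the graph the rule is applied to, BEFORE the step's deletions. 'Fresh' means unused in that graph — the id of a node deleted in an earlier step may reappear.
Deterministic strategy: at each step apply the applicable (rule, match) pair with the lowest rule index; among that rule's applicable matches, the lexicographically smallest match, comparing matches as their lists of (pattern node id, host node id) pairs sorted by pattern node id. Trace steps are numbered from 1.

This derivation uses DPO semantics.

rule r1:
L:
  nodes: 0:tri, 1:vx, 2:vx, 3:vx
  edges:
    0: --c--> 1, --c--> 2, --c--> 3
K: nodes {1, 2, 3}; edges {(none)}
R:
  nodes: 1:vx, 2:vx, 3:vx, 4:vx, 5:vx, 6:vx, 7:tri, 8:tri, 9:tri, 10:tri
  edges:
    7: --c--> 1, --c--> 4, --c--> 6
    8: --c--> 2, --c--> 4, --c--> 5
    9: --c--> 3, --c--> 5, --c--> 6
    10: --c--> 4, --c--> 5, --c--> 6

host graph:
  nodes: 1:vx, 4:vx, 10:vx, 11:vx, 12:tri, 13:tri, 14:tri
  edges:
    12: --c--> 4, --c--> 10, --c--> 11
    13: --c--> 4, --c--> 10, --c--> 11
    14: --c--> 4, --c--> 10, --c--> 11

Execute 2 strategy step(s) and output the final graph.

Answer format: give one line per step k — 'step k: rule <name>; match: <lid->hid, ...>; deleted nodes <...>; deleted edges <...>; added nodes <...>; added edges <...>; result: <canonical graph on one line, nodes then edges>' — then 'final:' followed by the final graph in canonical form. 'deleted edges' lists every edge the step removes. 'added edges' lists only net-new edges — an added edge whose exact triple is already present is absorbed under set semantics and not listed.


step 1: rule r1; match: 0->12, 1->4, 2->10, 3->11; deleted nodes 12; deleted edges (12,4,c); (12,10,c); (12,11,c); added nodes 15, 16, 17, 18, 19, 20, 21; added edges (18,4,c); (18,15,c); (18,17,c); (19,10,c); (19,15,c); (19,16,c); (20,11,c); (20,16,c); (20,17,c); (21,15,c); (21,16,c); (21,17,c); result: nodes: 1:vx, 4:vx, 10:vx, 11:vx, 13:tri, 14:tri, 15:vx, 16:vx, 17:vx, 18:tri, 19:tri, 20:tri, 21:tri edges: (13,4,c); (13,10,c); (13,11,c); (14,4,c); (14,10,c); (14,11,c); (18,4,c); (18,15,c); (18,17,c); (19,10,c); (19,15,c); (19,16,c); (20,11,c); (20,16,c); (20,17,c); (21,15,c); (21,16,c); (21,17,c)
step 2: rule r1; match: 0->13, 1->4, 2->10, 3->11; deleted nodes 13; deleted edges (13,4,c); (13,10,c); (13,11,c); added nodes 22, 23, 24, 25, 26, 27, 28; added edges (25,4,c); (25,22,c); (25,24,c); (26,10,c); (26,22,c); (26,23,c); (27,11,c); (27,23,c); (27,24,c); (28,22,c); (28,23,c); (28,24,c); result: nodes: 1:vx, 4:vx, 10:vx, 11:vx, 14:tri, 15:vx, 16:vx, 17:vx, 18:tri, 19:tri, 20:tri, 21:tri, 22:vx, 23:vx, 24:vx, 25:tri, 26:tri, 27:tri, 28:tri edges: (14,4,c); (14,10,c); (14,11,c); (18,4,c); (18,15,c); (18,17,c); (19,10,c); (19,15,c); (19,16,c); (20,11,c); (20,16,c); (20,17,c); (21,15,c); (21,16,c); (21,17,c); (25,4,c); (25,22,c); (25,24,c); (26,10,c); (26,22,c); (26,23,c); (27,11,c); (27,23,c); (27,24,c); (28,22,c); (28,23,c); (28,24,c)
final:
nodes: 1:vx, 4:vx, 10:vx, 11:vx, 14:tri, 15:vx, 16:vx, 17:vx, 18:tri, 19:tri, 20:tri, 21:tri, 22:vx, 23:vx, 24:vx, 25:tri, 26:tri, 27:tri, 28:tri
edges: (14,4,c); (14,10,c); (14,11,c); (18,4,c); (18,15,c); (18,17,c); (19,10,c); (19,15,c); (19,16,c); (20,11,c); (20,16,c); (20,17,c); (21,15,c); (21,16,c); (21,17,c); (25,4,c); (25,22,c); (25,24,c); (26,10,c); (26,22,c); (26,23,c); (27,11,c); (27,23,c); (27,24,c); (28,22,c); (28,23,c); (28,24,c)


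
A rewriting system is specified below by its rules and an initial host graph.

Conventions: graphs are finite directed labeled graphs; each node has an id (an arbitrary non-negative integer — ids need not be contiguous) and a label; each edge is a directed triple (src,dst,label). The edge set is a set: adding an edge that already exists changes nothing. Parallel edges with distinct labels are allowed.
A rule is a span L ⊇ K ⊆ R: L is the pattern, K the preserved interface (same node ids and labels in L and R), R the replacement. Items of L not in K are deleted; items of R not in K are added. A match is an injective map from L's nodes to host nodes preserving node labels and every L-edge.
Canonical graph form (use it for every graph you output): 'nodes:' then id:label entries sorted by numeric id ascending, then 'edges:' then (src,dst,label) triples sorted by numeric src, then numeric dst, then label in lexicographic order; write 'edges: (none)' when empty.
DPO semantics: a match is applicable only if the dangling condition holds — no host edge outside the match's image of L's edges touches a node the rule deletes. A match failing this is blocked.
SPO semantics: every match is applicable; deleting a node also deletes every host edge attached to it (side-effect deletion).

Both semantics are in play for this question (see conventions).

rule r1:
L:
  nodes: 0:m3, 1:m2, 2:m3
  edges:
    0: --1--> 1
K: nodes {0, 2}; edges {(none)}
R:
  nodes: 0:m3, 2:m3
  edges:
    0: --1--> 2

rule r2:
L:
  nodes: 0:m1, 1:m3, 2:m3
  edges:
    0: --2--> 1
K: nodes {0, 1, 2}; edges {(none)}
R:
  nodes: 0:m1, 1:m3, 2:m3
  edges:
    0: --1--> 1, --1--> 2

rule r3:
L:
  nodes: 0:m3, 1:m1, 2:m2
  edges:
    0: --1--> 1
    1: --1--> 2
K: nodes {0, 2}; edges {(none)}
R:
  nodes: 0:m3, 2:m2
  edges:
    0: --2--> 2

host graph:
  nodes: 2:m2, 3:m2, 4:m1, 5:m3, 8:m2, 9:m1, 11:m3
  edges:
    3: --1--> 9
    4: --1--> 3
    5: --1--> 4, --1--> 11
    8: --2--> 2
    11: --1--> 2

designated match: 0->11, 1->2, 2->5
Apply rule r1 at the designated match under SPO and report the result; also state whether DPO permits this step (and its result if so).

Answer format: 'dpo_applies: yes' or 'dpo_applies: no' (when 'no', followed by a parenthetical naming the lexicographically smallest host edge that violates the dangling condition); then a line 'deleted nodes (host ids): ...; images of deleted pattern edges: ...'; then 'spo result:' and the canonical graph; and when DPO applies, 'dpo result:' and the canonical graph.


dpo_applies: no
(the rule deletes node 2, which keeps host edge (8,2,2) outside the match image — the dangling condition fails, DPO blocks; SPO proceeds and side-deletes such edges)
deleted nodes (host ids): 2; images of deleted pattern edges: (11,2,1)
spo result:
nodes: 3:m2, 4:m1, 5:m3, 8:m2, 9:m1, 11:m3
edges: (3,9,1); (4,3,1); (5,4,1); (5,11,1); (11,5,1)


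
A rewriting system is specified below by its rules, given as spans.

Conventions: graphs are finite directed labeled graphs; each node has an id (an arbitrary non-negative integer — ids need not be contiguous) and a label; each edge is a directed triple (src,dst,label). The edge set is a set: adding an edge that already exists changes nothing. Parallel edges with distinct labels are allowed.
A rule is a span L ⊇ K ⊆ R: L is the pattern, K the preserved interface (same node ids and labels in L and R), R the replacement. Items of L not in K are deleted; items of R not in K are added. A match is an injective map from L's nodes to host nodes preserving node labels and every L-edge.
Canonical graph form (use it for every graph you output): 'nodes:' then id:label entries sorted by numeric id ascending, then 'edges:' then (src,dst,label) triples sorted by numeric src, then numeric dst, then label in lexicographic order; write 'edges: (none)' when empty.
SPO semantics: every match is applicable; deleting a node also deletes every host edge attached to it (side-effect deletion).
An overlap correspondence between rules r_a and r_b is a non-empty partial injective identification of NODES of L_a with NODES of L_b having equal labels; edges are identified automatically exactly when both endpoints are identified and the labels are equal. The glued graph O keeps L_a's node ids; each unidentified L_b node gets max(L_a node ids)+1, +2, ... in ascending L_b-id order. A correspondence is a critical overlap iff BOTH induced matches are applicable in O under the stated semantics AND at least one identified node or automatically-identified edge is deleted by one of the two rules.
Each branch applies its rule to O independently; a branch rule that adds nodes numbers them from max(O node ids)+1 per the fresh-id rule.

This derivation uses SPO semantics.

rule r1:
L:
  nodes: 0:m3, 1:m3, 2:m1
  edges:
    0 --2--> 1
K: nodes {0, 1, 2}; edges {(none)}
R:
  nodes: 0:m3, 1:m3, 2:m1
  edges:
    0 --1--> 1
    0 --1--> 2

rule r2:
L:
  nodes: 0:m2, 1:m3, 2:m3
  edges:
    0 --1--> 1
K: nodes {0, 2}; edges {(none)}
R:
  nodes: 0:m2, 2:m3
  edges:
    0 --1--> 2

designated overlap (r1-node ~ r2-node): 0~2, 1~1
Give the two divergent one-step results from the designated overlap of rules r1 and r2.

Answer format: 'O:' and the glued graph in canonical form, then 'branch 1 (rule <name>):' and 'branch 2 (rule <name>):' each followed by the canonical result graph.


O:
nodes: 0:m3, 1:m3, 2:m1, 3:m2
edges: (0,1,2); (3,1,1)
branch 1 (rule r1):
nodes: 0:m3, 1:m3, 2:m1, 3:m2
edges: (0,1,1); (0,2,1); (3,1,1)
branch 2 (rule r2):
nodes: 0:m3, 2:m1, 3:m2
edges: (3,0,1)


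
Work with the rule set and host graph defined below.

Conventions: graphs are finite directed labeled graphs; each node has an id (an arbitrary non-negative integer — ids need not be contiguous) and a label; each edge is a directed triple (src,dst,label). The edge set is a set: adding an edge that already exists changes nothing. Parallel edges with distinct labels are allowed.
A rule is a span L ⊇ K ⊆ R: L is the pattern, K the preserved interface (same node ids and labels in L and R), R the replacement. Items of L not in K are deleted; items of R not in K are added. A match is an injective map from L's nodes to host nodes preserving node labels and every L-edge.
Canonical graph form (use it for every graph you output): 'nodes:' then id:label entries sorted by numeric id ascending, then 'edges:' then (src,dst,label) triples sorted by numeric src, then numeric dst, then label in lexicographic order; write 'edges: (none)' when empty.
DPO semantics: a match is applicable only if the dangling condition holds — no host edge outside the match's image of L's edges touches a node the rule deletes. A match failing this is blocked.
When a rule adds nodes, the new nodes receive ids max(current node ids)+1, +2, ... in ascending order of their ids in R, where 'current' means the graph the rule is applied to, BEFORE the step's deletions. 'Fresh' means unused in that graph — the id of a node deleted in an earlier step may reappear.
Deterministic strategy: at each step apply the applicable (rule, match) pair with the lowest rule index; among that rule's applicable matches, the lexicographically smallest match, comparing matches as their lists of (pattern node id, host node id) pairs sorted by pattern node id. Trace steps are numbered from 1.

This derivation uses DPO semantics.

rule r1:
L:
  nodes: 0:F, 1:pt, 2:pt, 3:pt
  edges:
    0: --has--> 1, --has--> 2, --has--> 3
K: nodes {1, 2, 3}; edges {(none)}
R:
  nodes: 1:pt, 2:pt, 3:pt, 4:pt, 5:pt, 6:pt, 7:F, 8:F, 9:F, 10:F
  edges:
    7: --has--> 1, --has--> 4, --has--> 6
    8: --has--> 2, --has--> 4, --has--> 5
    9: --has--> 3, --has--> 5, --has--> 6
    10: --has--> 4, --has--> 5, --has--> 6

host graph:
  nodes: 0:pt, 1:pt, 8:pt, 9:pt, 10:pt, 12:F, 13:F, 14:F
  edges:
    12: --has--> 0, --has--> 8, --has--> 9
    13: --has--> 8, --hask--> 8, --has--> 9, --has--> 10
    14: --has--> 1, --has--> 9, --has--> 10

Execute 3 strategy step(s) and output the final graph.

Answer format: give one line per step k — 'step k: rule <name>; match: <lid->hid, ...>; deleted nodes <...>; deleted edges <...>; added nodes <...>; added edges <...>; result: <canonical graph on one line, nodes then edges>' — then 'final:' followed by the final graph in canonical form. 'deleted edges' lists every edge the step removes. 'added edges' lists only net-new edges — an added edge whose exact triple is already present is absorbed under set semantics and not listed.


step 1: rule r1; match: 0->12, 1->0, 2->8, 3->9; deleted nodes 12; deleted edges (12,0,has); (12,8,has); (12,9,has); added nodes 15, 16, 17, 18, 19, 20, 21; added edges (18,0,has); (18,15,has); (18,17,has); (19,8,has); (19,15,has); (19,16,has); (20,9,has); (20,16,has); (20,17,has); (21,15,has); (21,16,has); (21,17,has); result: nodes: 0:pt, 1:pt, 8:pt, 9:pt, 10:pt, 13:F, 14:F, 15:pt, 16:pt, 17:pt, 18:F, 19:F, 20:F, 21:F edges: (13,8,has); (13,8,hask); (13,9,has); (13,10,has); (14,1,has); (14,9,has); (14,10,has); (18,0,has); (18,15,has); (18,17,has); (19,8,has); (19,15,has); (19,16,has); (20,9,has); (20,16,has); (20,17,has); (21,15,has); (21,16,has); (21,17,has)
step 2: rule r1; match: 0->14, 1->1, 2->9, 3->10; deleted nodes 14; deleted edges (14,1,has); (14,9,has); (14,10,has); added nodes 22, 23, 24, 25, 26, 27, 28; added edges (25,1,has); (25,22,has); (25,24,has); (26,9,has); (26,22,has); (26,23,has); (27,10,has); (27,23,has); (27,24,has); (28,22,has); (28,23,has); (28,24,has); result: nodes: 0:pt, 1:pt, 8:pt, 9:pt, 10:pt, 13:F, 15:pt, 16:pt, 17:pt, 18:F, 19:F, 20:F, 21:F, 22:pt, 23:pt, 24:pt, 25:F, 26:F, 27:F, 28:F edges: (13,8,has); (13,8,hask); (13,9,has); (13,10,has); (18,0,has); (18,15,has); (18,17,has); (19,8,has); (19,15,has); (19,16,has); (20,9,has); (20,16,has); (20,17,has); (21,15,has); (21,16,has); (21,17,has); (25,1,has); (25,22,has); (25,24,has); (26,9,has); (26,22,has); (26,23,has); (27,10,has); (27,23,has); (27,24,has); (28,22,has); (28,23,has); (28,24,has)
step 3: rule r1; match: 0->18, 1->0, 2->15, 3->17; deleted nodes 18; deleted edges (18,0,has); (18,15,has); (18,17,has); added nodes 29, 30, 31, 32, 33, 34, 35; added edges (32,0,has); (32,29,has); (32,31,has); (33,15,has); (33,29,has); (33,30,has); (34,17,has); (34,30,has); (34,31,has); (35,29,has); (35,30,has); (35,31,has); result: nodes: 0:pt, 1:pt, 8:pt, 9:pt, 10:pt, 13:F, 15:pt, 16:pt, 17:pt, 19:F, 20:F, 21:F, 22:pt, 23:pt, 24:pt, 25:F, 26:F, 27:F, 28:F, 29:pt, 30:pt, 31:pt, 32:F, 33:F, 34:F, 35:F edges: (13,8,has); (13,8,hask); (13,9,has); (13,10,has); (19,8,has); (19,15,has); (19,16,has); (20,9,has); (20,16,has); (20,17,has); (21,15,has); (21,16,has); (21,17,has); (25,1,has); (25,22,has); (25,24,has); (26,9,has); (26,22,has); (26,23,has); (27,10,has); (27,23,has); (27,24,has); (28,22,has); (28,23,has); (28,24,has); (32,0,has); (32,29,has); (32,31,has); (33,15,has); (33,29,has); (33,30,has); (34,17,has); (34,30,has); (34,31,has); (35,29,has); (35,30,has); (35,31,has)
final:
nodes: 0:pt, 1:pt, 8:pt, 9:pt, 10:pt, 13:F, 15:pt, 16:pt, 17:pt, 19:F, 20:F, 21:F, 22:pt, 23:pt, 24:pt, 25:F, 26:F, 27:F, 28:F, 29:pt, 30:pt, 31:pt, 32:F, 33:F, 34:F, 35:F
edges: (13,8,has); (13,8,hask); (13,9,has); (13,10,has); (19,8,has); (19,15,has); (19,16,has); (20,9,has); (20,16,has); (20,17,has); (21,15,has); (21,16,has); (21,17,has); (25,1,has); (25,22,has); (25,24,has); (26,9,has); (26,22,has); (26,23,has); (27,10,has); (27,23,has); (27,24,has); (28,22,has); (28,23,has); (28,24,has); (32,0,has); (32,29,has); (32,31,has); (33,15,has); (33,29,has); (33,30,has); (34,17,has); (34,30,has); (34,31,has); (35,29,has); (35,30,has); (35,31,has)


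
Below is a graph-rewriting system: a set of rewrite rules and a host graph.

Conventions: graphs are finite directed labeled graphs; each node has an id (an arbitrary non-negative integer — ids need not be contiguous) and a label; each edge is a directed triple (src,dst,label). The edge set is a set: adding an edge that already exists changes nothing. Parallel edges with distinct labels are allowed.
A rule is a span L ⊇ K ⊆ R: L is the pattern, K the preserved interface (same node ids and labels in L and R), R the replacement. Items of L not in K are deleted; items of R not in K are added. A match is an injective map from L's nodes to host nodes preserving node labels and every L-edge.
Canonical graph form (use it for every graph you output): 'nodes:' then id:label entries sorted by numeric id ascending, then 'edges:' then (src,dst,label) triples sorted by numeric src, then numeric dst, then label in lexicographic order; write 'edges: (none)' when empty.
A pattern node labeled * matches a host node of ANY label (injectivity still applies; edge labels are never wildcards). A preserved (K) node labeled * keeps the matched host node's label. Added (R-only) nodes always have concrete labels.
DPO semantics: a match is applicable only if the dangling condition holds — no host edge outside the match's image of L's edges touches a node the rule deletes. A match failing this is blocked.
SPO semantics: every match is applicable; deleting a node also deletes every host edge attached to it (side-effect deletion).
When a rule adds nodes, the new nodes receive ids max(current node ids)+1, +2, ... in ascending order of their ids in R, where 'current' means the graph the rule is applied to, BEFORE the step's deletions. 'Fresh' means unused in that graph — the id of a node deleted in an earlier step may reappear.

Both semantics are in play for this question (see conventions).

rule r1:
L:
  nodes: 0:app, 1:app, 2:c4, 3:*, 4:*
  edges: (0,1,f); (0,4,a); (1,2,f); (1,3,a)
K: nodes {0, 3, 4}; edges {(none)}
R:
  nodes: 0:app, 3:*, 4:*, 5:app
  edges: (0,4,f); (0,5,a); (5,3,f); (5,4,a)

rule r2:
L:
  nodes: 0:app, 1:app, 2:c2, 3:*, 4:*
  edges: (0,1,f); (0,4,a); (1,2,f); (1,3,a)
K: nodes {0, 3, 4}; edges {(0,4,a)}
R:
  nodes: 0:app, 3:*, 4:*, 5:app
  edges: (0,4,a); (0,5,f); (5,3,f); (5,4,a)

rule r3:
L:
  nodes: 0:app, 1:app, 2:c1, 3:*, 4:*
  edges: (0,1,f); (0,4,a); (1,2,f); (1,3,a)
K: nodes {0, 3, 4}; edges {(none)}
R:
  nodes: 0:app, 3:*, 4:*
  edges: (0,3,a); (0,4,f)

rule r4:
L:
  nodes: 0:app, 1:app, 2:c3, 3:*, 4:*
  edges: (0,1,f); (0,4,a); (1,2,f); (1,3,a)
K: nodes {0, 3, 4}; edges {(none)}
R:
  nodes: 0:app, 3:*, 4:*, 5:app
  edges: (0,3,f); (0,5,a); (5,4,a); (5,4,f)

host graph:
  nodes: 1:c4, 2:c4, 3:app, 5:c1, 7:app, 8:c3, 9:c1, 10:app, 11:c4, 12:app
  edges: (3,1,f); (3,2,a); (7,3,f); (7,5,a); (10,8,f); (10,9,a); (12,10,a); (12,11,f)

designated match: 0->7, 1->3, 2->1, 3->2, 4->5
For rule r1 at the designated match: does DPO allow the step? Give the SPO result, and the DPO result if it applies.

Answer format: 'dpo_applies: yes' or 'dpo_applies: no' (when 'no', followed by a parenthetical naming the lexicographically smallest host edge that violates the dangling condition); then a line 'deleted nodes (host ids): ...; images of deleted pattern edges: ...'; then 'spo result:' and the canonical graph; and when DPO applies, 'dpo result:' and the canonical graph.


dpo_applies: yes
deleted nodes (host ids): 1, 3; images of deleted pattern edges: (3,1,f); (3,2,a); (7,3,f); (7,5,a)
spo result:
nodes: 2:c4, 5:c1, 7:app, 8:c3, 9:c1, 10:app, 11:c4, 12:app, 13:app
edges: (7,5,f); (7,13,a); (10,8,f); (10,9,a); (12,10,a); (12,11,f); (13,2,f); (13,5,a)
dpo result:
nodes: 2:c4, 5:c1, 7:app, 8:c3, 9:c1, 10:app, 11:c4, 12:app, 13:app
edges: (7,5,f); (7,13,a); (10,8,f); (10,9,a); (12,10,a); (12,11,f); (13,2,f); (13,5,a)


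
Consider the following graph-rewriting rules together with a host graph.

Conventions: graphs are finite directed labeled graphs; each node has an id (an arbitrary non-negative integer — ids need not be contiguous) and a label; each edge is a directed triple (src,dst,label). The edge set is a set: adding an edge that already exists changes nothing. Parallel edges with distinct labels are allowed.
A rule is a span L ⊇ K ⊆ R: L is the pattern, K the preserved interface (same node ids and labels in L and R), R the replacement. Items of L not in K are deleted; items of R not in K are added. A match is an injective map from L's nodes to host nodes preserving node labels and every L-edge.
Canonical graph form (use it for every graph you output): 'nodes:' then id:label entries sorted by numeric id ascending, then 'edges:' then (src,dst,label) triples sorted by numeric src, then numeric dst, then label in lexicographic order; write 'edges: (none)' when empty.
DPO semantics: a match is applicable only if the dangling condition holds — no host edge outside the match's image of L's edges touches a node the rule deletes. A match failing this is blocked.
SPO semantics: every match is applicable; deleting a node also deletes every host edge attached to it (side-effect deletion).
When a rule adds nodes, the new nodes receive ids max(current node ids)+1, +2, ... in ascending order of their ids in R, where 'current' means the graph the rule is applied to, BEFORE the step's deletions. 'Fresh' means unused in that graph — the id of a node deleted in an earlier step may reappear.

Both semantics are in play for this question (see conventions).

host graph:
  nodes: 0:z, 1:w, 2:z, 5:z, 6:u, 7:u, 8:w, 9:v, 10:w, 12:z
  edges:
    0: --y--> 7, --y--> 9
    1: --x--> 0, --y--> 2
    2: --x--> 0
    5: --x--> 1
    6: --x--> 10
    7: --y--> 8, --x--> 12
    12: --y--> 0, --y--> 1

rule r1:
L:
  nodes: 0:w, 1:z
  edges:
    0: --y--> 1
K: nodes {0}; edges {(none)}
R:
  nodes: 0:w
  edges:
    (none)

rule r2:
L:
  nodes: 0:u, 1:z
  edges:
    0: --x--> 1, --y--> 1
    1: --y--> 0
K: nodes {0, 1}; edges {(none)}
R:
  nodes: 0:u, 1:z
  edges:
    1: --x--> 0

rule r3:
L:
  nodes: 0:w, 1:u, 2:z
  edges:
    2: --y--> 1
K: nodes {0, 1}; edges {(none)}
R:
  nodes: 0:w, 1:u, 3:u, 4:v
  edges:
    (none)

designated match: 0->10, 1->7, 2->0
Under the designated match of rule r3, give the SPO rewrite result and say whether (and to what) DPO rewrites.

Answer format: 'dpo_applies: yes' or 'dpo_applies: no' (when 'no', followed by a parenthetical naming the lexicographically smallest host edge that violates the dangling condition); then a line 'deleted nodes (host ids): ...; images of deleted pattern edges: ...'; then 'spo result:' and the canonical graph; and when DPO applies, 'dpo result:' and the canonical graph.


dpo_applies: no
(the rule deletes node 0, which keeps host edge (0,9,y) outside the match image — the dangling condition fails, DPO blocks; SPO proceeds and side-deletes such edges)
deleted nodes (host ids): 0; images of deleted pattern edges: (0,7,y)
spo result:
nodes: 1:w, 2:z, 5:z, 6:u, 7:u, 8:w, 9:v, 10:w, 12:z, 13:u, 14:v
edges: (1,2,y); (5,1,x); (6,10,x); (7,8,y); (7,12,x); (12,1,y)


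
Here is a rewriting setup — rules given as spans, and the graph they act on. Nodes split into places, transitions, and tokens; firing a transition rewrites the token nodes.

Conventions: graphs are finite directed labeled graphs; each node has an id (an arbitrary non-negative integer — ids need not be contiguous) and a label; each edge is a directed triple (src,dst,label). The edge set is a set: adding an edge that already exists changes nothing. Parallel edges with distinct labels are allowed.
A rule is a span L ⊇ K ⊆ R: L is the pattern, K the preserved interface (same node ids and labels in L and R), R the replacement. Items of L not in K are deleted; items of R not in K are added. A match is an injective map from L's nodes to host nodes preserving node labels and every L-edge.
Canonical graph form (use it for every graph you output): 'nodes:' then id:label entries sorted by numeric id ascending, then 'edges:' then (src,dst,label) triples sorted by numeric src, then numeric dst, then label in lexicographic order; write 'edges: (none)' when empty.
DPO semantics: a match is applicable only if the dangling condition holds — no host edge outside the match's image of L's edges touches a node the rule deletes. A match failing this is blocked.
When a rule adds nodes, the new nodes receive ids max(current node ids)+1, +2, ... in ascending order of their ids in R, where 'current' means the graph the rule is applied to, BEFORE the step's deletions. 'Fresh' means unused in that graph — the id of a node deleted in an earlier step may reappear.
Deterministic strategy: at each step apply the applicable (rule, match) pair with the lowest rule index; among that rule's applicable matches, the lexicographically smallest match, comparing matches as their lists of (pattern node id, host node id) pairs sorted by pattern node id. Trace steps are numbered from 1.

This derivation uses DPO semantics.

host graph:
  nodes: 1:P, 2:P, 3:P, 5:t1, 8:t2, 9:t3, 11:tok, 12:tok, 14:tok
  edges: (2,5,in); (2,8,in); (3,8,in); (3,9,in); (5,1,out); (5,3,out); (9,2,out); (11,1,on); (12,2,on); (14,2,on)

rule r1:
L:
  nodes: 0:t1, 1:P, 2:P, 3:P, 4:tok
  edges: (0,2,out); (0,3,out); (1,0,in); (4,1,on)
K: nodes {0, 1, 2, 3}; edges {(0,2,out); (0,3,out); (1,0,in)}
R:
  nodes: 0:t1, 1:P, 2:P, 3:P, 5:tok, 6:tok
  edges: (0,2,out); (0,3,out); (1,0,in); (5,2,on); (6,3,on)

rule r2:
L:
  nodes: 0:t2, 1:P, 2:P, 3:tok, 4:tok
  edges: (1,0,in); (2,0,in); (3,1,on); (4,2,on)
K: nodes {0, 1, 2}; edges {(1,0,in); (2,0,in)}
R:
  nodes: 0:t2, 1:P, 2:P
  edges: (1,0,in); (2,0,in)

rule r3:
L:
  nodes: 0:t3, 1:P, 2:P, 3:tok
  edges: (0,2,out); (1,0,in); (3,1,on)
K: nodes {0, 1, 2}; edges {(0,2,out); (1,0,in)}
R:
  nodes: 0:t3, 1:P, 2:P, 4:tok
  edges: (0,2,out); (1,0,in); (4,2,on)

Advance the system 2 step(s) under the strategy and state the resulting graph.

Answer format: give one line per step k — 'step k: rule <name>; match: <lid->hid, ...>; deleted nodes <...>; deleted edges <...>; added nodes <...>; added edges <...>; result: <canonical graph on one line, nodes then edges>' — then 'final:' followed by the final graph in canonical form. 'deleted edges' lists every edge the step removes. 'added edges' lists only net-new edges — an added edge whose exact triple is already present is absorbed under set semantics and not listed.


step 1: rule r1; match: 0->5, 1->2, 2->1, 3->3, 4->12; deleted nodes 12; deleted edges (12,2,on); added nodes 15, 16; added edges (15,1,on); (16,3,on); result: nodes: 1:P, 2:P, 3:P, 5:t1, 8:t2, 9:t3, 11:tok, 14:tok, 15:tok, 16:tok edges: (2,5,in); (2,8,in); (3,8,in); (3,9,in); (5,1,out); (5,3,out); (9,2,out); (11,1,on); (14,2,on); (15,1,on); (16,3,on)
step 2: rule r1; match: 0->5, 1->2, 2->1, 3->3, 4->14; deleted nodes 14; deleted edges (14,2,on); added nodes 17, 18; added edges (17,1,on); (18,3,on); result: nodes: 1:P, 2:P, 3:P, 5:t1, 8:t2, 9:t3, 11:tok, 15:tok, 16:tok, 17:tok, 18:tok edges: (2,5,in); (2,8,in); (3,8,in); (3,9,in); (5,1,out); (5,3,out); (9,2,out); (11,1,on); (15,1,on); (16,3,on); (17,1,on); (18,3,on)
final:
nodes: 1:P, 2:P, 3:P, 5:t1, 8:t2, 9:t3, 11:tok, 15:tok, 16:tok, 17:tok, 18:tok
edges: (2,5,in); (2,8,in); (3,8,in); (3,9,in); (5,1,out); (5,3,out); (9,2,out); (11,1,on); (15,1,on); (16,3,on); (17,1,on); (18,3,on)


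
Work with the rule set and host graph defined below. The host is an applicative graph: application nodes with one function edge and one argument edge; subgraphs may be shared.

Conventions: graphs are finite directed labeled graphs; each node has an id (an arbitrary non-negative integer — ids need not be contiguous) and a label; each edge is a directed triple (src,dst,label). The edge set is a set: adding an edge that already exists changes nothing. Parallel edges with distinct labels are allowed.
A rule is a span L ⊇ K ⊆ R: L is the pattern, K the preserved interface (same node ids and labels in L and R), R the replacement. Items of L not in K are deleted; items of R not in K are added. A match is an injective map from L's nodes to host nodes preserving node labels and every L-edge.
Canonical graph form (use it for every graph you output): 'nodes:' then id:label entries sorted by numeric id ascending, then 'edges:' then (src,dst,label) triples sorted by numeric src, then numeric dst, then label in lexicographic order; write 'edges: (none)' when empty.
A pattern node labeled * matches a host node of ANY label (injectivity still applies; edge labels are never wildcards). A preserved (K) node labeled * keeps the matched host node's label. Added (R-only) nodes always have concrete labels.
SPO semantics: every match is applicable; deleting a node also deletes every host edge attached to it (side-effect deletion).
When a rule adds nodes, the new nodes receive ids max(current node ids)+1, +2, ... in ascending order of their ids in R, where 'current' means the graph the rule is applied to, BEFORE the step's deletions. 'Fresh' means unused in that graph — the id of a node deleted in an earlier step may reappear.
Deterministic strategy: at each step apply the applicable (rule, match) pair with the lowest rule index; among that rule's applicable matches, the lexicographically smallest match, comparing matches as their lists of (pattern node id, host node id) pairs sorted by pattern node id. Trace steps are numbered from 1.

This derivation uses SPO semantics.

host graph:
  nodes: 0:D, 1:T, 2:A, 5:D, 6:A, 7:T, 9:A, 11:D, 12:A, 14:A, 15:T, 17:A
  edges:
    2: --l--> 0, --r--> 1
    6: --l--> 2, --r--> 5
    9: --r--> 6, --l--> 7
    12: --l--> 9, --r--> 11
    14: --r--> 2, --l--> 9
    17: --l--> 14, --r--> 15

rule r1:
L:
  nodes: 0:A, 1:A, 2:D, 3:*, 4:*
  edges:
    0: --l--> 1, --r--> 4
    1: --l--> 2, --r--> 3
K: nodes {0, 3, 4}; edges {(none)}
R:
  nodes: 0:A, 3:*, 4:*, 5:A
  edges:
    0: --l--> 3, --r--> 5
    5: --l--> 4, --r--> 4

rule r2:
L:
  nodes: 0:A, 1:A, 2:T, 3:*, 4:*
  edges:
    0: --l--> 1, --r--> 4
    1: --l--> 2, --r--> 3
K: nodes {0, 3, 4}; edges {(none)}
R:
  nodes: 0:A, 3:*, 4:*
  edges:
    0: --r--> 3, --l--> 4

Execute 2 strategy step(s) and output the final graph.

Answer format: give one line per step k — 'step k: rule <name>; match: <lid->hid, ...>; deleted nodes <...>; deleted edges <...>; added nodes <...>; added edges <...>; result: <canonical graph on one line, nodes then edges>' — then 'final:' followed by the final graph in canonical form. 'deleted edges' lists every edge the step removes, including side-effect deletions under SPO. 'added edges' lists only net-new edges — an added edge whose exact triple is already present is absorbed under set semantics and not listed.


step 1: rule r1; match: 0->6, 1->2, 2->0, 3->1, 4->5; deleted nodes 0, 2; deleted edges (2,0,l); (2,1,r); (6,2,l); (6,5,r); (14,2,r); added nodes 18; added edges (6,1,l); (6,18,r); (18,5,l); (18,5,r); result: nodes: 1:T, 5:D, 6:A, 7:T, 9:A, 11:D, 12:A, 14:A, 15:T, 17:A, 18:A edges: (6,1,l); (6,18,r); (9,6,r); (9,7,l); (12,9,l); (12,11,r); (14,9,l); (17,14,l); (17,15,r); (18,5,l); (18,5,r)
step 2: rule r2; match: 0->12, 1->9, 2->7, 3->6, 4->11; deleted nodes 7, 9; deleted edges (9,6,r); (9,7,l); (12,9,l); (12,11,r); (14,9,l); added nodes (none); added edges (12,6,r); (12,11,l); result: nodes: 1:T, 5:D, 6:A, 11:D, 12:A, 14:A, 15:T, 17:A, 18:A edges: (6,1,l); (6,18,r); (12,6,r); (12,11,l); (17,14,l); (17,15,r); (18,5,l); (18,5,r)
final:
nodes: 1:T, 5:D, 6:A, 11:D, 12:A, 14:A, 15:T, 17:A, 18:A
edges: (6,1,l); (6,18,r); (12,6,r); (12,11,l); (17,14,l); (17,15,r); (18,5,l); (18,5,r)
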